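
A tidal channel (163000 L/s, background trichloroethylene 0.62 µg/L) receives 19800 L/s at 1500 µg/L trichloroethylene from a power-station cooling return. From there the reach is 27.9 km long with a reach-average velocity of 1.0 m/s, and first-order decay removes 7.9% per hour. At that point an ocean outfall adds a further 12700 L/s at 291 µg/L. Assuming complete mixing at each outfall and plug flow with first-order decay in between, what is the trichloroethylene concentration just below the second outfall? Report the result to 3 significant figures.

Flow-weighted average: C = (163000·0.6200 + 19800·1500) / 182800 = 29800000/182800 = 163.0 µg/L; combined flow 182800 L/s.
Travel time t = 27.9·1000 / 1.0 = 27900 s = 7.750 h.
7.9%/h lost → k = −ln(1 − 0.079) = 0.08230 h⁻¹.
Decay over the reach: 163.0·exp(−kt) = 163.0·0.5285 = 86.15 µg/L.
At the second outfall, C = (182800·86.15 + 12700·291.0) / (182800 + 12700) = 99.46 µg/L.

99.5 µg/L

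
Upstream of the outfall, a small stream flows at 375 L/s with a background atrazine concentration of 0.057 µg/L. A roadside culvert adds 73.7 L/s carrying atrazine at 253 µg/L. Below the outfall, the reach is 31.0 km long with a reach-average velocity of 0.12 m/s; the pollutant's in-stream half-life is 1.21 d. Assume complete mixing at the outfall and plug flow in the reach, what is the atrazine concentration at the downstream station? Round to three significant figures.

7.50 µg/L

Mass balance: C = (375.0·0.05700 + 73.70·253.0) / 448.7 = 18670/448.7 = 41.60 µg/L.
Travel time t = 31.0·1000 / 0.12 = 258300 s = 71.76 h.
Half-life 1.21 d → k = ln 2 / 1.21 = 0.5728 d⁻¹.
Applying C = C₀e^(−kt): 41.60 × 0.1804 = 7.504 µg/L.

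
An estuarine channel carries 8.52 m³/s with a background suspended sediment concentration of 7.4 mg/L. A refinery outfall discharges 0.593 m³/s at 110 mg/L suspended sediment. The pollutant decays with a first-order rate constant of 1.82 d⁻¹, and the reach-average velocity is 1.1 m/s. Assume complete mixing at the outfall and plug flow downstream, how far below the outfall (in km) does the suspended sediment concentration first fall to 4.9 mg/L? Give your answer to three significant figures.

55.1 km

Conservation of mass: C = (8.520·7.400 + 0.5930·110.0) / 9.113 = 128.3/9.113 = 14.08 mg/L.
Set 14.08·exp(−k·t) = 4.9 → t = ln(14.08/4.9)/k = 50100 s = 13.92 h.
Distance = v·t = 1.1·50100 = 55110 m = 55.11 km.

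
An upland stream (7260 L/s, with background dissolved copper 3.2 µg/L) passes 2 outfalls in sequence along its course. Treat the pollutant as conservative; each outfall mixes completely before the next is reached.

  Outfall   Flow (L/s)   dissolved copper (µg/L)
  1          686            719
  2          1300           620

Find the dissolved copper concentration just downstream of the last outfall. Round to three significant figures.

After outfall 1: Q = 7260 + 686.0 = 7946 L/s; C = (7260·3.200 + 686.0·719.0)/7946 = 65.00 µg/L.
After outfall 2: Q = 7946 + 1300 = 9246 L/s; C = (7946·65.00 + 1300·620.0)/9246 = 143.0 µg/L.

143 µg/L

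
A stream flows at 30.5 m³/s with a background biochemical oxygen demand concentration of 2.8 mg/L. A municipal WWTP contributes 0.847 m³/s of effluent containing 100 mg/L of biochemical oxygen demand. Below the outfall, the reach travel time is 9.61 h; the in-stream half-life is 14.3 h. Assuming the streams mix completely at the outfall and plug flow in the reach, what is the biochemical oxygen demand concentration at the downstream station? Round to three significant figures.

Conservation of mass: C = (30.50·2.800 + 0.8470·100.0) / 31.35 = 170.1/31.35 = 5.426 mg/L.
Half-life 14.3 h → k = ln 2 / 14.3 = 0.04847 h⁻¹ = 1.163 d⁻¹.
Applying C = C₀e^(−kt): 5.426 × 0.6276 = 3.406 mg/L.

3.41 mg/L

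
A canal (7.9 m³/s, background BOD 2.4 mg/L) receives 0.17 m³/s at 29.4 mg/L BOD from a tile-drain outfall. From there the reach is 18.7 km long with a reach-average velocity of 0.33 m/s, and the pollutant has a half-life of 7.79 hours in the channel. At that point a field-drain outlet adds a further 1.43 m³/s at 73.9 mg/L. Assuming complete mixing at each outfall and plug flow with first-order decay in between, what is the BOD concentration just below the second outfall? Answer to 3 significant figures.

11.7 mg/L

After mixing, C = (7.900·2.400 + 0.1700·29.40) / 8.070 = 23.96/8.070 = 2.969 mg/L; combined flow 8.070 m³/s.
Travel time t = 18.7·1000 / 0.33 = 56670 s = 15.74 h.
Half-life 7.79 h → k = ln 2 / 7.79 = 0.08898 h⁻¹ = 2.135 d⁻¹.
Applying C = C₀e^(−kt): 2.969 × 0.2464 = 0.7317 mg/L.
Second outfall: C = (8.070·0.7317 + 1.430·73.90)/9.500 = 11.75 mg/L.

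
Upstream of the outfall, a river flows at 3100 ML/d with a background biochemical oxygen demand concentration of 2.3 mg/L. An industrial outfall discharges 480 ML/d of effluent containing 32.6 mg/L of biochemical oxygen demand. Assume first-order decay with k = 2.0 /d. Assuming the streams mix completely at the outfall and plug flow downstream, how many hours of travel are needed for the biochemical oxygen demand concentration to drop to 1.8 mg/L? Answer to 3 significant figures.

Mass balance: C = (3100·2.300 + 480.0·32.60) / 3580 = 22780/3580 = 6.363 mg/L.
6.363·exp(−k·t) = 1.8 → t = ln(6.363/1.8)/k = 54550 s = 15.15 h.

15.2 h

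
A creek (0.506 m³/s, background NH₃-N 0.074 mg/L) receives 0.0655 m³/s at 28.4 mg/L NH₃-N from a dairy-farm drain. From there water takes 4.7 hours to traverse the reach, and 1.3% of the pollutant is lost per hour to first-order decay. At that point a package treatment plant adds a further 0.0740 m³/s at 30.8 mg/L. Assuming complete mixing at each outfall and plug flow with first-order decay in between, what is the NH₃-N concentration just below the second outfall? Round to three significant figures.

Mass balance: C = (0.5060·0.07400 + 0.06550·28.40) / 0.5715 = 1.898/0.5715 = 3.320 mg/L; combined flow 0.5715 m³/s.
1.3%/h lost → k = −ln(1 − 0.013) = 0.01309 h⁻¹.
First-order decay: C = 3.320·exp(−k·t) = 3.320·0.9404 = 3.122 mg/L.
At the second outfall, C = (0.5715·3.122 + 0.07400·30.80) / (0.5715 + 0.07400) = 6.295 mg/L.

6.30 mg/L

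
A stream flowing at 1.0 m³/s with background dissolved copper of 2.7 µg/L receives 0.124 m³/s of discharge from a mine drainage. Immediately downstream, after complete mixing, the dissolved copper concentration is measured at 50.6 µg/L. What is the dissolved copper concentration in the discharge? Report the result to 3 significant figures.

Mass balance: 1.000·2.700 + 0.1240·Cₑ = 1.124·50.60
→ Cₑ = (1.124·50.60 − 1.000·2.700) / 0.1240 = 436.9 µg/L.

437 µg/L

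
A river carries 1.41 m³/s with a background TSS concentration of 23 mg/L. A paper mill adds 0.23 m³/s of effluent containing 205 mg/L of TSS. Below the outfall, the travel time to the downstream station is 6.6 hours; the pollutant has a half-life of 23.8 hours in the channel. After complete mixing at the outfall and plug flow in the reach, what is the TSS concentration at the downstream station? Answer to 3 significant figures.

40.0 mg/L

Mass balance: C = (1.410·23.00 + 0.2300·205.0) / 1.640 = 79.58/1.640 = 48.52 mg/L.
Half-life 23.8 h → k = ln 2 / 23.8 = 0.02912 h⁻¹ = 0.6990 d⁻¹.
First-order decay: C = 48.52·exp(−k·t) = 48.52·0.8251 = 40.04 mg/L.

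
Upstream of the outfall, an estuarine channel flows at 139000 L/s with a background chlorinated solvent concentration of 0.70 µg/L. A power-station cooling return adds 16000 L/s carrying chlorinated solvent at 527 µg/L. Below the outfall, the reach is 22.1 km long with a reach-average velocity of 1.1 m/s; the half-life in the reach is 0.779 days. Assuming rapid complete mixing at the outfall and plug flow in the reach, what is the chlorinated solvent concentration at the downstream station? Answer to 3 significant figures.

44.7 µg/L

Conservation of mass: C = (139000·0.7000 + 16000·527.0) / 155000 = 8529000/155000 = 55.03 µg/L.
Travel time t = 22.1·1000 / 1.1 = 20090 s = 5.581 h.
Half-life 0.779 d → k = ln 2 / 0.779 = 0.8898 d⁻¹.
Applying C = C₀e^(−kt): 55.03 × 0.8131 = 44.74 µg/L.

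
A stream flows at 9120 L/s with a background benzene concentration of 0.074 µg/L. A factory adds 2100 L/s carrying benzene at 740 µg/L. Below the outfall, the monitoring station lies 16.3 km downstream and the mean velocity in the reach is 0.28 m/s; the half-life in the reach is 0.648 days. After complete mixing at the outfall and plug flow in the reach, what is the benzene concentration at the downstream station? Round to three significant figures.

67.4 µg/L

After mixing, C = (9120·0.07400 + 2100·740.0) / 11220 = 1555000/11220 = 138.6 µg/L.
Travel time t = 16.3·1000 / 0.28 = 58210 s = 16.17 h.
Half-life 0.648 d → k = ln 2 / 0.648 = 1.070 d⁻¹.
Decay over the reach: 138.6·exp(−kt) = 138.6·0.4864 = 67.40 µg/L.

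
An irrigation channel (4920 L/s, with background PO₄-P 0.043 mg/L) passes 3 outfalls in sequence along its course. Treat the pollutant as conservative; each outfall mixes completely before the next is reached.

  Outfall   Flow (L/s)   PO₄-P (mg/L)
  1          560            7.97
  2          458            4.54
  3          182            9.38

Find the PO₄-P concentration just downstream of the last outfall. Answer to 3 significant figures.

Outfall 1: combined Q = 5480 L/s; C = (4920·0.04300 + 560.0·7.970)/5480 = 0.8531 mg/L.
Outfall 2: combined Q = 5938 L/s; C = (5480·0.8531 + 458.0·4.540)/5938 = 1.137 mg/L.
Outfall 3: combined Q = 6120 L/s; C = (5938·1.137 + 182.0·9.380)/6120 = 1.383 mg/L.

1.38 mg/L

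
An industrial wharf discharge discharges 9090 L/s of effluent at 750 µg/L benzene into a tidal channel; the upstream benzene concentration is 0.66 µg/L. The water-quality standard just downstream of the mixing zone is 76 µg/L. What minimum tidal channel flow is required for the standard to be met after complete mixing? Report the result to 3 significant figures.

81300 L/s

Set C_mix = 76: (Q·0.6600 + 9090·750.0) / (Q + 9090) = 76
→ Q = 9090·(750.0 − 76)/(76 − 0.6600) = 81320 L/s.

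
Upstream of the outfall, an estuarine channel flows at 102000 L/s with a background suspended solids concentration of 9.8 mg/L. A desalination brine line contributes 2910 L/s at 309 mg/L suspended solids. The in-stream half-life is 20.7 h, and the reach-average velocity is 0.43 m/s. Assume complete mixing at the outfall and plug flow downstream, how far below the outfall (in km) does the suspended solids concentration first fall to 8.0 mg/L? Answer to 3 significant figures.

37.7 km

Conservation of mass: C = (102000·9.800 + 2910·309.0) / 104900 = 1899000/104900 = 18.10 mg/L.
Half-life 20.7 h → k = ln 2 / 20.7 = 0.03349 h⁻¹ = 0.8036 d⁻¹.
Set 18.10·exp(−k·t) = 8.0 → t = ln(18.10/8.0)/k = 87770 s = 24.38 h.
Distance = v·t = 0.43·87770 = 37740 m = 37.74 km.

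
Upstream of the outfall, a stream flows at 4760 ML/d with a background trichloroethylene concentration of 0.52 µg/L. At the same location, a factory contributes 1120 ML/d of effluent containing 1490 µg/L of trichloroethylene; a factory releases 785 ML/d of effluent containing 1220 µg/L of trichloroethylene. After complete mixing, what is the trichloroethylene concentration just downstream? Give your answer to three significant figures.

394 µg/L

Mass balance: C = (4760·0.5200 + 1120·1490 + 785.0·1220) / 6665 = 2629000/6665 = 394.4 µg/L.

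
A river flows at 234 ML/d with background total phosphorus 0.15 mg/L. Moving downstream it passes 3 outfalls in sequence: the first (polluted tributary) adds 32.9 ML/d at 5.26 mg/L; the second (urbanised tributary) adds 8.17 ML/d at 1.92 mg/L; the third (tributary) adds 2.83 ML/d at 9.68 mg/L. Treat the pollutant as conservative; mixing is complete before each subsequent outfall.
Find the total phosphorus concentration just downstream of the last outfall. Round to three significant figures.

Outfall 1: combined Q = 266.9 ML/d; C = (234.0·0.1500 + 32.90·5.260)/266.9 = 0.7799 mg/L.
Outfall 2: combined Q = 275.1 ML/d; C = (266.9·0.7799 + 8.170·1.920)/275.1 = 0.8138 mg/L.
Outfall 3: combined Q = 277.9 ML/d; C = (275.1·0.8138 + 2.830·9.680)/277.9 = 0.9040 mg/L.

0.904 mg/L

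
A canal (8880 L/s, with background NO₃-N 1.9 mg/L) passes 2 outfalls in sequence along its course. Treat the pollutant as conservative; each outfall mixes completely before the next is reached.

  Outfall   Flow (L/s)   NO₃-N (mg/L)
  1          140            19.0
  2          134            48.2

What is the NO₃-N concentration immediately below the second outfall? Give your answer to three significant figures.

Below outfall 1: Q → 9020 L/s, C = (8880·1.900 + 140.0·19.00)/9020 = 2.165 mg/L.
Below outfall 2: Q → 9154 L/s, C = (9020·2.165 + 134.0·48.20)/9154 = 2.839 mg/L.

2.84 mg/L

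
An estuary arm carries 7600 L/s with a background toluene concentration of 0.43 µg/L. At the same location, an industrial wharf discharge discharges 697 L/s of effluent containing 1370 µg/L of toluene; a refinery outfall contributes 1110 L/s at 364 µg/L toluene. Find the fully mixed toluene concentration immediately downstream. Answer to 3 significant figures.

145 µg/L

After mixing, C = (7600·0.4300 + 697.0·1370 + 1110·364.0) / 9407 = 1362000/9407 = 144.8 µg/L.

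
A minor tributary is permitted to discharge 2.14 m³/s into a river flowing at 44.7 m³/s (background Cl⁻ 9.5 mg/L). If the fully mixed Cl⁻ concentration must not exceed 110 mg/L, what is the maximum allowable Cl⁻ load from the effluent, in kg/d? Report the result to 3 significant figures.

Mass balance at the limit: 44.70·9.500 + 2.140·Cₑ = 46.84·110 → Cₑ = 2209 mg/L.
Load = 2.140 m³/s × 2209 g/m³ × 86 400 s/d = 408500 kg/d.

408000 kg/d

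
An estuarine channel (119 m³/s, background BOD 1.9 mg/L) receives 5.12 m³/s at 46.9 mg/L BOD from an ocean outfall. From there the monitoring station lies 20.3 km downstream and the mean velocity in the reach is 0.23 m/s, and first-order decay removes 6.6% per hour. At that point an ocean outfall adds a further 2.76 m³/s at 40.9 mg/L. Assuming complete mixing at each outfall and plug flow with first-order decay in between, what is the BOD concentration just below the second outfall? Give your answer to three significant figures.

1.58 mg/L

After mixing, C = (119.0·1.900 + 5.120·46.90) / 124.1 = 466.2/124.1 = 3.756 mg/L; combined flow 124.1 m³/s.
Travel time t = 20.3·1000 / 0.23 = 88260 s = 24.52 h.
6.6%/h lost → k = −ln(1 − 0.066) = 0.06828 h⁻¹.
Applying C = C₀e^(−kt): 3.756 × 0.1875 = 0.7043 mg/L.
At the second outfall, C = (124.1·0.7043 + 2.760·40.90) / (124.1 + 2.760) = 1.579 mg/L.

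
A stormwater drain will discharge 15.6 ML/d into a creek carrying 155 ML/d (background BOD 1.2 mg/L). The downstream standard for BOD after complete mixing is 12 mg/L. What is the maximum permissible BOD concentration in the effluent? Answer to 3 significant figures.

119 mg/L

At the limit, (Qr·Cr + Qe·Cₑ)/(Qr + Qe) = 12:
Cₑ = (170.6·12 − 155.0·1.200) / 15.60 = 119.3 mg/L.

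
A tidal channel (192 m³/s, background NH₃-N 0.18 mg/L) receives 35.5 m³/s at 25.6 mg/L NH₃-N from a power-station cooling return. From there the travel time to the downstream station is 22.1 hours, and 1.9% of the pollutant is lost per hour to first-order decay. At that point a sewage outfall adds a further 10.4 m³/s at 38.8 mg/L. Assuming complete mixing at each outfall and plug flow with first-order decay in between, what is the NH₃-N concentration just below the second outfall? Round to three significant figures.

4.29 mg/L

Mixed concentration C = ΣQC/ΣQ = (192.0·0.1800 + 35.50·25.60) / 227.5 = 943.4/227.5 = 4.147 mg/L; combined flow 227.5 m³/s.
1.9%/h lost → k = −ln(1 − 0.019) = 0.01918 h⁻¹.
Applying C = C₀e^(−kt): 4.147 × 0.6545 = 2.714 mg/L.
Second outfall: C = (227.5·2.714 + 10.40·38.80)/237.9 = 4.291 mg/L.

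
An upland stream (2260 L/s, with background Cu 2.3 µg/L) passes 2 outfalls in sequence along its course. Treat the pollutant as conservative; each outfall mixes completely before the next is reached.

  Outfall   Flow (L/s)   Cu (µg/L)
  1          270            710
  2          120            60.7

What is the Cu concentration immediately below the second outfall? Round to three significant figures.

Below outfall 1: Q → 2530 L/s, C = (2260·2.300 + 270.0·710.0)/2530 = 77.83 µg/L.
Below outfall 2: Q → 2650 L/s, C = (2530·77.83 + 120.0·60.70)/2650 = 77.05 µg/L.

77.0 µg/L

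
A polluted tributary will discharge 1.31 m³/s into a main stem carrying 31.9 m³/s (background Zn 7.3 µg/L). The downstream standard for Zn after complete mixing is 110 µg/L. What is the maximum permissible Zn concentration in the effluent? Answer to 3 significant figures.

2610 µg/L

At the limit, (Qr·Cr + Qe·Cₑ)/(Qr + Qe) = 110:
Cₑ = (33.21·110 − 31.90·7.300) / 1.310 = 2611 µg/L.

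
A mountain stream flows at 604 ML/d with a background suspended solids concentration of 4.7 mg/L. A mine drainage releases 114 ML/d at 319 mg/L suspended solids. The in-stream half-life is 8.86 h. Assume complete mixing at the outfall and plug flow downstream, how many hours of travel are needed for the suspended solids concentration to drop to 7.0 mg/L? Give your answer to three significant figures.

Mass balance: C = (604.0·4.700 + 114.0·319.0) / 718.0 = 39200/718.0 = 54.60 mg/L.
Half-life 8.86 h → k = ln 2 / 8.86 = 0.07823 h⁻¹ = 1.878 d⁻¹.
54.60·exp(−k·t) = 7.0 → t = ln(54.60/7.0)/k = 94530 s = 26.26 h.

26.3 h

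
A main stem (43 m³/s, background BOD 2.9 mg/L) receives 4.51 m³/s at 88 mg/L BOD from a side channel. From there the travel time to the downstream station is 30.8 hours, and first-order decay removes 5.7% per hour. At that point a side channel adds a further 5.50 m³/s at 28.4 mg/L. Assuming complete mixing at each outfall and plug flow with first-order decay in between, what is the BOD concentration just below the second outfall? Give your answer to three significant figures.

Mixed concentration C = ΣQC/ΣQ = (43.00·2.900 + 4.510·88.00) / 47.51 = 521.6/47.51 = 10.98 mg/L; combined flow 47.51 m³/s.
5.7%/h lost → k = −ln(1 − 0.057) = 0.05869 h⁻¹.
After decay, C = 10.98 × e^(−kt) = 10.98 × 0.1640 = 1.801 mg/L.
At the second outfall, C = (47.51·1.801 + 5.500·28.40) / (47.51 + 5.500) = 4.561 mg/L.

4.56 mg/L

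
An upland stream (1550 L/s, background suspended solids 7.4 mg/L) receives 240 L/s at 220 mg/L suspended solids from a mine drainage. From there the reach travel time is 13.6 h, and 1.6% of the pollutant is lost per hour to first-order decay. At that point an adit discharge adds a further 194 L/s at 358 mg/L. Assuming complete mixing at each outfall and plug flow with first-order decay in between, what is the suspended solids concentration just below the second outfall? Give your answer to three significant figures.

61.0 mg/L

Mass balance: C = (1550·7.400 + 240.0·220.0) / 1790 = 64270/1790 = 35.91 mg/L; combined flow 1790 L/s.
1.6%/h lost → k = −ln(1 − 0.016) = 0.01613 h⁻¹.
First-order decay: C = 35.91·exp(−k·t) = 35.91·0.8030 = 28.83 mg/L.
Second outfall: C = (1790·28.83 + 194.0·358.0)/1984 = 61.02 mg/L.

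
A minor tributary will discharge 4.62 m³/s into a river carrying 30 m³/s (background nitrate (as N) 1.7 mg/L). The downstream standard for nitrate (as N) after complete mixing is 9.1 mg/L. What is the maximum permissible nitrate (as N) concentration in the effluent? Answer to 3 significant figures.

At the limit, (Qr·Cr + Qe·Cₑ)/(Qr + Qe) = 9.1:
Cₑ = (34.62·9.1 − 30.00·1.700) / 4.620 = 57.15 mg/L.

57.2 mg/L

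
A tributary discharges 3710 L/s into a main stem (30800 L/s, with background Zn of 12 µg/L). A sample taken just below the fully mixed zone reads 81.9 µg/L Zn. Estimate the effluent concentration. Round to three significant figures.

662 µg/L

Mass balance: 30800·12.00 + 3710·Cₑ = 34510·81.90
→ Cₑ = (34510·81.90 − 30800·12.00) / 3710 = 662.2 µg/L.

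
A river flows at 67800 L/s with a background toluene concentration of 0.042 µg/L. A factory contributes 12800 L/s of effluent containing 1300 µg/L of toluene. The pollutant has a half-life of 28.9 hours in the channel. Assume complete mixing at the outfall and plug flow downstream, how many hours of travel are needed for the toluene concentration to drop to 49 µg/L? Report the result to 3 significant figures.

60.0 h

Flow-weighted average: C = (67800·0.04200 + 12800·1300) / 80600 = 16640000/80600 = 206.5 µg/L.
Half-life 28.9 h → k = ln 2 / 28.9 = 0.02398 h⁻¹ = 0.5756 d⁻¹.
206.5·exp(−k·t) = 49 → t = ln(206.5/49)/k = 215900 s = 59.97 h.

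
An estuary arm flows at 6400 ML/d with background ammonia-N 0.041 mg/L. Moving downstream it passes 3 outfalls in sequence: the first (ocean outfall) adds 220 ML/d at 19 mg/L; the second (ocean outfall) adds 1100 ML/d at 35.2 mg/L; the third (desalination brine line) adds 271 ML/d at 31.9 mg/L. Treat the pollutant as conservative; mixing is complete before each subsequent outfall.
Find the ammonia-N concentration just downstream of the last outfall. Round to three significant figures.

6.48 mg/L

After outfall 1: Q = 6400 + 220.0 = 6620 ML/d; C = (6400·0.04100 + 220.0·19.00)/6620 = 0.6711 mg/L.
After outfall 2: Q = 6620 + 1100 = 7720 ML/d; C = (6620·0.6711 + 1100·35.20)/7720 = 5.591 mg/L.
After outfall 3: Q = 7720 + 271.0 = 7991 ML/d; C = (7720·5.591 + 271.0·31.90)/7991 = 6.483 mg/L.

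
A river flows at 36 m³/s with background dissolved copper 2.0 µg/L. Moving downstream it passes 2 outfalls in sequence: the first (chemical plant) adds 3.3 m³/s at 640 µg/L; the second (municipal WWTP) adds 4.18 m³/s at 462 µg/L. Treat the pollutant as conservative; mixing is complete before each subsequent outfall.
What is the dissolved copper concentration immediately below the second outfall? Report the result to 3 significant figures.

94.6 µg/L

After outfall 1: Q = 36.00 + 3.300 = 39.30 m³/s; C = (36.00·2.000 + 3.300·640.0)/39.30 = 55.57 µg/L.
After outfall 2: Q = 39.30 + 4.180 = 43.48 m³/s; C = (39.30·55.57 + 4.180·462.0)/43.48 = 94.64 µg/L.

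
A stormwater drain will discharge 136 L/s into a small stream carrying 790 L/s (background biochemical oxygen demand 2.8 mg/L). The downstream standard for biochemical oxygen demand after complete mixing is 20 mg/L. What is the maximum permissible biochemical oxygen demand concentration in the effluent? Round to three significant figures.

At the limit, (Qr·Cr + Qe·Cₑ)/(Qr + Qe) = 20:
Cₑ = (926.0·20 − 790.0·2.800) / 136.0 = 119.9 mg/L.

120 mg/L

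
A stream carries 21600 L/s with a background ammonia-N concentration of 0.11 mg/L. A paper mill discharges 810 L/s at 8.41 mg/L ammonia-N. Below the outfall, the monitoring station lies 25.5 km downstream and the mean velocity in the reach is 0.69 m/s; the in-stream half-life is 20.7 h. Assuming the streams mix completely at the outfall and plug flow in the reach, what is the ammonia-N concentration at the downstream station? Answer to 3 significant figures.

After mixing, C = (21600·0.1100 + 810.0·8.410) / 22410 = 9188/22410 = 0.4100 mg/L.
Travel time t = 25.5·1000 / 0.69 = 36960 s = 10.27 h.
Half-life 20.7 h → k = ln 2 / 20.7 = 0.03349 h⁻¹ = 0.8036 d⁻¹.
Decay over the reach: 0.4100·exp(−kt) = 0.4100·0.7091 = 0.2907 mg/L.

0.291 mg/L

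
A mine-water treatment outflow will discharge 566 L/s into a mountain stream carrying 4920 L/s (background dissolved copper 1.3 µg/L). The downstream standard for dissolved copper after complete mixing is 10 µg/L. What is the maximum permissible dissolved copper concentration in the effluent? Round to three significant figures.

85.6 µg/L

At the limit, (Qr·Cr + Qe·Cₑ)/(Qr + Qe) = 10:
Cₑ = (5486·10 − 4920·1.300) / 566.0 = 85.63 µg/L.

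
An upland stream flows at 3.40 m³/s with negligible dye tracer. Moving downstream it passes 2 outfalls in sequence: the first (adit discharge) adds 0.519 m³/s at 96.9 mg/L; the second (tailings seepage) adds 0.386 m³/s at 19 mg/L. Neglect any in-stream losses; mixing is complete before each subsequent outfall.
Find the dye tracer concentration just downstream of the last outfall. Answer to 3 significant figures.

13.4 mg/L

Outfall 1: combined Q = 3.919 m³/s; C = (3.400·0 + 0.5190·96.90)/3.919 = 12.83 mg/L.
Outfall 2: combined Q = 4.305 m³/s; C = (3.919·12.83 + 0.3860·19.00)/4.305 = 13.39 mg/L.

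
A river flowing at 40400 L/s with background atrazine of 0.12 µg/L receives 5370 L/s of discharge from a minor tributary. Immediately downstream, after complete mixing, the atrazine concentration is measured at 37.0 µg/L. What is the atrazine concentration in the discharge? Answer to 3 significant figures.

Mass balance: 40400·0.1200 + 5370·Cₑ = 45770·37.00
→ Cₑ = (45770·37.00 − 40400·0.1200) / 5370 = 314.5 µg/L.

314 µg/L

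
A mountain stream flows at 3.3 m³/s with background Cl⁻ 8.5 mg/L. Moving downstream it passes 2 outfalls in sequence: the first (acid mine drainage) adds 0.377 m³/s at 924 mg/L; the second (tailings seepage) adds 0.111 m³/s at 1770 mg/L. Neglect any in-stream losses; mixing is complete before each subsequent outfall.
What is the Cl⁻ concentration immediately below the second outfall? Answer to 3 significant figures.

Below outfall 1: Q → 3.677 m³/s, C = (3.300·8.500 + 0.3770·924.0)/3.677 = 102.4 mg/L.
Below outfall 2: Q → 3.788 m³/s, C = (3.677·102.4 + 0.1110·1770)/3.788 = 151.2 mg/L.

151 mg/L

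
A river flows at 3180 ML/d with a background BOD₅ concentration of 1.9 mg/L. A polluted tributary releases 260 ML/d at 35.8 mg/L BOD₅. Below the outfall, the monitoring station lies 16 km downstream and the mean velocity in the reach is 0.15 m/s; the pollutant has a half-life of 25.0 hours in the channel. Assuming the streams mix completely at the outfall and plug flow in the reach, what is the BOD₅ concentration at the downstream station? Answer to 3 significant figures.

1.96 mg/L

Mass balance: C = (3180·1.900 + 260.0·35.80) / 3440 = 15350/3440 = 4.462 mg/L.
Travel time t = 16·1000 / 0.15 = 106700 s = 29.63 h.
Half-life 25.0 h → k = ln 2 / 25.0 = 0.02773 h⁻¹ = 0.6654 d⁻¹.
Decay over the reach: 4.462·exp(−kt) = 4.462·0.4398 = 1.962 mg/L.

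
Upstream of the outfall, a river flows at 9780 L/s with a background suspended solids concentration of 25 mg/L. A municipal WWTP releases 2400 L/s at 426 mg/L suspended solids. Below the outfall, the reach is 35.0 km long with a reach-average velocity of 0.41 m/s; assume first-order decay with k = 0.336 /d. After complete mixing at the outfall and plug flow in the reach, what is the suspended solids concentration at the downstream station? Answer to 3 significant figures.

74.6 mg/L

Flow-weighted average: C = (9780·25.00 + 2400·426.0) / 12180 = 1267000/12180 = 104.0 mg/L.
Travel time t = 35.0·1000 / 0.41 = 85370 s = 23.71 h.
Applying C = C₀e^(−kt): 104.0 × 0.7175 = 74.63 mg/L.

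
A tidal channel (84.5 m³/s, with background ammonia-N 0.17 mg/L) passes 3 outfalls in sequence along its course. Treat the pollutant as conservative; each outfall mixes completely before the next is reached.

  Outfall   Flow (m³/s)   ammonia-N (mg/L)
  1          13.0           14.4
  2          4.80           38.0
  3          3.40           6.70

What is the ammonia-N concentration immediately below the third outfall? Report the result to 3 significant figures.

3.85 mg/L

Below outfall 1: Q → 97.50 m³/s, C = (84.50·0.1700 + 13.00·14.40)/97.50 = 2.067 mg/L.
Below outfall 2: Q → 102.3 m³/s, C = (97.50·2.067 + 4.800·38.00)/102.3 = 3.753 mg/L.
Below outfall 3: Q → 105.7 m³/s, C = (102.3·3.753 + 3.400·6.700)/105.7 = 3.848 mg/L.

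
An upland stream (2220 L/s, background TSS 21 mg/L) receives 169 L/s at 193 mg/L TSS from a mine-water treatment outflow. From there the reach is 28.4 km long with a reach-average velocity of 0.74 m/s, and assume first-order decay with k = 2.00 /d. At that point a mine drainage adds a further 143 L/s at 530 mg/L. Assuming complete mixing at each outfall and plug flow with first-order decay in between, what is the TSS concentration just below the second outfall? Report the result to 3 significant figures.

Conservation of mass: C = (2220·21.00 + 169.0·193.0) / 2389 = 79240/2389 = 33.17 mg/L; combined flow 2389 L/s.
Travel time t = 28.4·1000 / 0.74 = 38380 s = 10.66 h.
After decay, C = 33.17 × e^(−kt) = 33.17 × 0.4113 = 13.64 mg/L.
At the second outfall, C = (2389·13.64 + 143.0·530.0) / (2389 + 143.0) = 42.80 mg/L.

42.8 mg/L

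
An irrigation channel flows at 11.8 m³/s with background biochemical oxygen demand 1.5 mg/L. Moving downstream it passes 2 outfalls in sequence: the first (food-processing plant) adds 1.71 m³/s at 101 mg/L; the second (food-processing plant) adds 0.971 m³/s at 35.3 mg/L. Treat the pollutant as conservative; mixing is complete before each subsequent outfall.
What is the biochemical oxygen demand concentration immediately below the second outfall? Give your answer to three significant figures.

After outfall 1: Q = 11.80 + 1.710 = 13.51 m³/s; C = (11.80·1.500 + 1.710·101.0)/13.51 = 14.09 mg/L.
After outfall 2: Q = 13.51 + 0.9710 = 14.48 m³/s; C = (13.51·14.09 + 0.9710·35.30)/14.48 = 15.52 mg/L.

15.5 mg/L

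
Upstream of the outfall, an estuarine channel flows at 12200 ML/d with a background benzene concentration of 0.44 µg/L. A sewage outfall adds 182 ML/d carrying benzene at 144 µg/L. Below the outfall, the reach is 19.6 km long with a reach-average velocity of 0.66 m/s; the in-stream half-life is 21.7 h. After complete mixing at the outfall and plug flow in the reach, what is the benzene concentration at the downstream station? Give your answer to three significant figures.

Flow-weighted average: C = (12200·0.4400 + 182.0·144.0) / 12380 = 31580/12380 = 2.550 µg/L.
Travel time t = 19.6·1000 / 0.66 = 29700 s = 8.249 h.
Half-life 21.7 h → k = ln 2 / 21.7 = 0.03194 h⁻¹ = 0.7666 d⁻¹.
After decay, C = 2.550 × e^(−kt) = 2.550 × 0.7684 = 1.959 µg/L.

1.96 µg/L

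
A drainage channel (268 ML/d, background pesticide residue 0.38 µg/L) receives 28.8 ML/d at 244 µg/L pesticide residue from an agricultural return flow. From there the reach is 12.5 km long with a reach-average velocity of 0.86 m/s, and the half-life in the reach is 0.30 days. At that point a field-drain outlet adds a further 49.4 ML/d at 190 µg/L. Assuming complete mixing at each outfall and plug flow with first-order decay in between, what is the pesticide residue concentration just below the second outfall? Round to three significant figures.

Flow-weighted average: C = (268.0·0.3800 + 28.80·244.0) / 296.8 = 7129/296.8 = 24.02 µg/L; combined flow 296.8 ML/d.
Travel time t = 12.5·1000 / 0.86 = 14530 s = 4.037 h.
Half-life 0.30 d → k = ln 2 / 0.30 = 2.310 d⁻¹.
First-order decay: C = 24.02·exp(−k·t) = 24.02·0.6779 = 16.28 µg/L.
Second outfall: C = (296.8·16.28 + 49.40·190.0)/346.2 = 41.07 µg/L.

41.1 µg/L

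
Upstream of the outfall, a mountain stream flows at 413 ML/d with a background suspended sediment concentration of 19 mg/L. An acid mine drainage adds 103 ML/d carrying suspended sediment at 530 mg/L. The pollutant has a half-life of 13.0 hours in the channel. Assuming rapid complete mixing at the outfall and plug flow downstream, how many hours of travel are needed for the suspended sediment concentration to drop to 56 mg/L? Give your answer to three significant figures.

14.4 h

After mixing, C = (413.0·19.00 + 103.0·530.0) / 516.0 = 62440/516.0 = 121.0 mg/L.
Half-life 13.0 h → k = ln 2 / 13.0 = 0.05332 h⁻¹ = 1.280 d⁻¹.
121.0·exp(−k·t) = 56 → t = ln(121.0/56)/k = 52020 s = 14.45 h.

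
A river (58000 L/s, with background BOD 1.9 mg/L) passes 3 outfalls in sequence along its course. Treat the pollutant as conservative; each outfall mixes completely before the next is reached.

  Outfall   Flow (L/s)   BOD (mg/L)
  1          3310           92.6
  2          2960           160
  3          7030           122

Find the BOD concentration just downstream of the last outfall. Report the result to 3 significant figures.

Below outfall 1: Q → 61310 L/s, C = (58000·1.900 + 3310·92.60)/61310 = 6.797 mg/L.
Below outfall 2: Q → 64270 L/s, C = (61310·6.797 + 2960·160.0)/64270 = 13.85 mg/L.
Below outfall 3: Q → 71300 L/s, C = (64270·13.85 + 7030·122.0)/71300 = 24.52 mg/L.

24.5 mg/L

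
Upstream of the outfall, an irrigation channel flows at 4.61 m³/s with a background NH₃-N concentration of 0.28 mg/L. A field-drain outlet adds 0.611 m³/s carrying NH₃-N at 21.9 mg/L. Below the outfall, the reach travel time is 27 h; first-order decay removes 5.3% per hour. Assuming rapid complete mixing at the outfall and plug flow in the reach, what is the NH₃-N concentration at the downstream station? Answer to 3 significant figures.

Mass balance: C = (4.610·0.2800 + 0.6110·21.90) / 5.221 = 14.67/5.221 = 2.810 mg/L.
5.3%/h lost → k = −ln(1 − 0.053) = 0.05446 h⁻¹.
Applying C = C₀e^(−kt): 2.810 × 0.2299 = 0.6459 mg/L.

0.646 mg/L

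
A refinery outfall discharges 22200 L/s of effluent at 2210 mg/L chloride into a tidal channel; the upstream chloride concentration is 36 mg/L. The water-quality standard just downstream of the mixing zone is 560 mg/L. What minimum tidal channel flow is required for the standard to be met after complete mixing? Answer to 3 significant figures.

69900 L/s

Set C_mix = 560: (Q·36.00 + 22200·2210) / (Q + 22200) = 560
→ Q = 22200·(2210 − 560)/(560 − 36.00) = 69900 L/s.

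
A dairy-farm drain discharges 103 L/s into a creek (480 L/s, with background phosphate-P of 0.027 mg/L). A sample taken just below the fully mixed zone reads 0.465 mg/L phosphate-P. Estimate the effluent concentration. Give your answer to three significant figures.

Mass balance: 480.0·0.02700 + 103.0·Cₑ = 583.0·0.4650
→ Cₑ = (583.0·0.4650 − 480.0·0.02700) / 103.0 = 2.506 mg/L.

2.51 mg/L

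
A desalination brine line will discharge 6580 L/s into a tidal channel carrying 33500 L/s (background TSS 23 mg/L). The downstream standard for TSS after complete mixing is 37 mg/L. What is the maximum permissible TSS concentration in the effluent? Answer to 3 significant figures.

At the limit, (Qr·Cr + Qe·Cₑ)/(Qr + Qe) = 37:
Cₑ = (40080·37 − 33500·23.00) / 6580 = 108.3 mg/L.

108 mg/L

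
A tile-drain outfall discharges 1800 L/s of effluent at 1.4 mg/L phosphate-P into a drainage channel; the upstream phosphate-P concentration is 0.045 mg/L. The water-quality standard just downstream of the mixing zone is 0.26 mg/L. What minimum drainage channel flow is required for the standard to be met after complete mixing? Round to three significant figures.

Set C_mix = 0.26: (Q·0.04500 + 1800·1.400) / (Q + 1800) = 0.26
→ Q = 1800·(1.400 − 0.26)/(0.26 − 0.04500) = 9544 L/s.

9540 L/s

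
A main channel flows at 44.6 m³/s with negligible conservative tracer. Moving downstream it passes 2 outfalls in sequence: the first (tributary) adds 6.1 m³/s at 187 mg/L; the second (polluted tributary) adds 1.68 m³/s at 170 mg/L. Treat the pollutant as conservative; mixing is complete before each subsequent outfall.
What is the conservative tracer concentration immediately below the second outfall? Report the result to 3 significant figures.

27.2 mg/L

After outfall 1: Q = 44.60 + 6.100 = 50.70 m³/s; C = (44.60·0 + 6.100·187.0)/50.70 = 22.50 mg/L.
After outfall 2: Q = 50.70 + 1.680 = 52.38 m³/s; C = (50.70·22.50 + 1.680·170.0)/52.38 = 27.23 mg/L.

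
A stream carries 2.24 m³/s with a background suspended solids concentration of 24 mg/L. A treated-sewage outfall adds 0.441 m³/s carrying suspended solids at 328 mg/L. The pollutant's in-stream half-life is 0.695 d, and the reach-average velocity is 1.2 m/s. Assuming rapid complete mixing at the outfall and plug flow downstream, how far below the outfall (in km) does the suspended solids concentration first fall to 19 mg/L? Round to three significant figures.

141 km

Mass balance: C = (2.240·24.00 + 0.4410·328.0) / 2.681 = 198.4/2.681 = 74.01 mg/L.
Half-life 0.695 d → k = ln 2 / 0.695 = 0.9973 d⁻¹.
Set 74.01·exp(−k·t) = 19 → t = ln(74.01/19)/k = 117800 s = 32.72 h.
Distance = v·t = 1.2·117800 = 141400 m = 141.4 km.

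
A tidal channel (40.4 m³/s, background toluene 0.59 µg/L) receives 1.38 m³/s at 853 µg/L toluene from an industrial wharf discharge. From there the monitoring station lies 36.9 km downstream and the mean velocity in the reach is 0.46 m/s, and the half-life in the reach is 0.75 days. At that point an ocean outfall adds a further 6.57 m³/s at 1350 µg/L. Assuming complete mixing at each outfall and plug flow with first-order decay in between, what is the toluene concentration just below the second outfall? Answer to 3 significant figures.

194 µg/L

Flow-weighted average: C = (40.40·0.5900 + 1.380·853.0) / 41.78 = 1201/41.78 = 28.75 µg/L; combined flow 41.78 m³/s.
Travel time t = 36.9·1000 / 0.46 = 80220 s = 22.28 h.
Half-life 0.75 d → k = ln 2 / 0.75 = 0.9242 d⁻¹.
Applying C = C₀e^(−kt): 28.75 × 0.4240 = 12.19 µg/L.
At the second outfall, C = (41.78·12.19 + 6.570·1350) / (41.78 + 6.570) = 194.0 µg/L.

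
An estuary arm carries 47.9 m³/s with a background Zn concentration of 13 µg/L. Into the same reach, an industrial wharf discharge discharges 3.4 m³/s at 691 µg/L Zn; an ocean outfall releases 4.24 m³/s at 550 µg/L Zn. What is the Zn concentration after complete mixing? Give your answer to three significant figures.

95.5 µg/L

After mixing, C = (47.90·13.00 + 3.400·691.0 + 4.240·550.0) / 55.54 = 5304/55.54 = 95.50 µg/L.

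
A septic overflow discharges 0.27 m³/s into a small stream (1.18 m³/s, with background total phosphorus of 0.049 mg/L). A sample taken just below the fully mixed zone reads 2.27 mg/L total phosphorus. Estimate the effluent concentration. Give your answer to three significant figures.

Mass balance: 1.180·0.04900 + 0.2700·Cₑ = 1.450·2.270
→ Cₑ = (1.450·2.270 − 1.180·0.04900) / 0.2700 = 11.98 mg/L.

12.0 mg/L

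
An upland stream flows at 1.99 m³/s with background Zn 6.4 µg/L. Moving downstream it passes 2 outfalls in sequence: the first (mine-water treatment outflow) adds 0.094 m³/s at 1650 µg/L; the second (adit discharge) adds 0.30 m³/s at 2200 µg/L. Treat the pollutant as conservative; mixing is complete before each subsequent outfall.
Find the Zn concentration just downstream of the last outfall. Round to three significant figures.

347 µg/L

Outfall 1: combined Q = 2.084 m³/s; C = (1.990·6.400 + 0.09400·1650)/2.084 = 80.54 µg/L.
Outfall 2: combined Q = 2.384 m³/s; C = (2.084·80.54 + 0.3000·2200)/2.384 = 347.2 µg/L.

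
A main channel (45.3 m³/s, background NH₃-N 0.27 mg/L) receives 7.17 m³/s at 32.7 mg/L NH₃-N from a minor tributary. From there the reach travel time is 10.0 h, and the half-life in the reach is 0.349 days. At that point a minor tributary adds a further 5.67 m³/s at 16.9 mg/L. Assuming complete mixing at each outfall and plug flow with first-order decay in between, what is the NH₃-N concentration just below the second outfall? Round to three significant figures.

Flow-weighted average: C = (45.30·0.2700 + 7.170·32.70) / 52.47 = 246.7/52.47 = 4.702 mg/L; combined flow 52.47 m³/s.
Half-life 0.349 d → k = ln 2 / 0.349 = 1.986 d⁻¹.
Decay over the reach: 4.702·exp(−kt) = 4.702·0.4371 = 2.055 mg/L.
At the second outfall, C = (52.47·2.055 + 5.670·16.90) / (52.47 + 5.670) = 3.503 mg/L.

3.50 mg/L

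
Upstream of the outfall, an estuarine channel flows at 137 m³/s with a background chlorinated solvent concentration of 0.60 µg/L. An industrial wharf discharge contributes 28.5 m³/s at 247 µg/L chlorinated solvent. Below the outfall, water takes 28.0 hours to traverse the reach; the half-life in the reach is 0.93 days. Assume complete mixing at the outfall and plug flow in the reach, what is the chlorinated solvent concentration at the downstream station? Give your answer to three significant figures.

Mixed concentration C = ΣQC/ΣQ = (137.0·0.6000 + 28.50·247.0) / 165.5 = 7122/165.5 = 43.03 µg/L.
Half-life 0.93 d → k = ln 2 / 0.93 = 0.7453 d⁻¹.
Decay over the reach: 43.03·exp(−kt) = 43.03·0.4191 = 18.04 µg/L.

18.0 µg/L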